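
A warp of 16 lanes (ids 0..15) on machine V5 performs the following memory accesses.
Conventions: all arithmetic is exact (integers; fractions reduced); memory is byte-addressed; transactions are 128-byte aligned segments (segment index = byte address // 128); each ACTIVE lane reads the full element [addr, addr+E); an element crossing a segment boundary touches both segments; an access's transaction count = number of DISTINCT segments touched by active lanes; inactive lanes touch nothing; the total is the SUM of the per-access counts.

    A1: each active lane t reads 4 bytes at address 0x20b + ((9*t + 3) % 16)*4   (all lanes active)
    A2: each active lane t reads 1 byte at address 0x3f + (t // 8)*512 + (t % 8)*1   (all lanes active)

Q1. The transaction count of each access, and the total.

A1: 1 transaction
A2: 2 transactions

Answer: 1,2; total 3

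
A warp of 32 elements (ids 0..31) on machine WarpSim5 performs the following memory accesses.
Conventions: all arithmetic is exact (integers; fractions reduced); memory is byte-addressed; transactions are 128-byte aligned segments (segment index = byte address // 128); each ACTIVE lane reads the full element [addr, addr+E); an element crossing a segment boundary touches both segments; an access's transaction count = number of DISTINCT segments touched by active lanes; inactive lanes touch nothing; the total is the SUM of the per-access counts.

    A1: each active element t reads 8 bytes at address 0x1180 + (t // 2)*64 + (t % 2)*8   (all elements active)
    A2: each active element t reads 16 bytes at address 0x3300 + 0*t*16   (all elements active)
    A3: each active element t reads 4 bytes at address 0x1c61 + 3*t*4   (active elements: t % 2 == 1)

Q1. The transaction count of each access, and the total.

A1: 8 transactions
A2: 1 transaction
A3: 4 transactions

Answer: 8,1,4; total 13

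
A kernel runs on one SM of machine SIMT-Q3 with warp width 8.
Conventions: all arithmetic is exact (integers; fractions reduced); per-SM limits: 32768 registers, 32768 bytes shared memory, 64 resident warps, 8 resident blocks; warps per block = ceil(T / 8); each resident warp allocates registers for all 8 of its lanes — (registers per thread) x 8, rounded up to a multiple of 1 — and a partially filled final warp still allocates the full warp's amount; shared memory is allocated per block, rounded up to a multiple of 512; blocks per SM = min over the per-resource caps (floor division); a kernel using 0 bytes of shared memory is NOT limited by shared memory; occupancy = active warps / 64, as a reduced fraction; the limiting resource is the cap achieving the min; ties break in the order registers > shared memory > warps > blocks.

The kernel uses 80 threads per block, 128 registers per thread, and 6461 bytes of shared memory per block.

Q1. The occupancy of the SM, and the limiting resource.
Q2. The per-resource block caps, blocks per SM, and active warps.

Answer: occupancy 15/32, limited by registers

registers: 3 blocks
shared memory: 4 blocks
warps: 6 blocks
blocks: 8 blocks

Answer: 3 blocks, 30 active warps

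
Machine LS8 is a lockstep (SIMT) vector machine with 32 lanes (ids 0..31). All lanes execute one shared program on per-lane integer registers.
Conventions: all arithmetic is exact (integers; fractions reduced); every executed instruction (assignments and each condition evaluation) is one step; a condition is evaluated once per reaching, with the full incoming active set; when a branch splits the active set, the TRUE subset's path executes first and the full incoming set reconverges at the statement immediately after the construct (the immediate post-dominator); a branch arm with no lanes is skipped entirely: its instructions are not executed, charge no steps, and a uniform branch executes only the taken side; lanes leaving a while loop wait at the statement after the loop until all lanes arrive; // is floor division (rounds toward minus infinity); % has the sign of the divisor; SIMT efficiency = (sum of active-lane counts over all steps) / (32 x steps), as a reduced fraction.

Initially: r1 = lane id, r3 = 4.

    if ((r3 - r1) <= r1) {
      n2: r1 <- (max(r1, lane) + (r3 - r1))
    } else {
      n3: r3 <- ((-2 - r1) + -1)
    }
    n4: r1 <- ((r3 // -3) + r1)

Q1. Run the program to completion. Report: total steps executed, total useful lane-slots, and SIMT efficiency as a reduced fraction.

Answer: 4 steps, 96 useful, 3/4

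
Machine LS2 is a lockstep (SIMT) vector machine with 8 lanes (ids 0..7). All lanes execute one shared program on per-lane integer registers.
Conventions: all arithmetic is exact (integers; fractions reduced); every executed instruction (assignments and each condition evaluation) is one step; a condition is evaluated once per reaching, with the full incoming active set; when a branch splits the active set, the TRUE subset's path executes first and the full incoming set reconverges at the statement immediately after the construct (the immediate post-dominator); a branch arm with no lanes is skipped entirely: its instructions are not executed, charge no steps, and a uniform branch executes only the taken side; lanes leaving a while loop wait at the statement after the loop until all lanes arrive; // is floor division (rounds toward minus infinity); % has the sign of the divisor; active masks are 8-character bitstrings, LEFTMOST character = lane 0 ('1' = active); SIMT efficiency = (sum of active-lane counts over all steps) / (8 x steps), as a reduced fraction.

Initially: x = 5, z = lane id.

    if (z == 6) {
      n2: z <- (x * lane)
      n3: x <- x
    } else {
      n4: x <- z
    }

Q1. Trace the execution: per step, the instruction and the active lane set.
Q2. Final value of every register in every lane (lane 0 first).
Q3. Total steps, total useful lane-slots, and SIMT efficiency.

step 0: eval (z == 6)                11111111
step 1: z <- (x * lane)              00000010
step 2: x <- x                       00000010
step 3: x <- z                       11111101

Answer: 4 steps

x: 0,1,2,3,4,5,5,7
z: 0,1,2,3,4,5,30,7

steps = 4; useful = 17; efficiency = 17/32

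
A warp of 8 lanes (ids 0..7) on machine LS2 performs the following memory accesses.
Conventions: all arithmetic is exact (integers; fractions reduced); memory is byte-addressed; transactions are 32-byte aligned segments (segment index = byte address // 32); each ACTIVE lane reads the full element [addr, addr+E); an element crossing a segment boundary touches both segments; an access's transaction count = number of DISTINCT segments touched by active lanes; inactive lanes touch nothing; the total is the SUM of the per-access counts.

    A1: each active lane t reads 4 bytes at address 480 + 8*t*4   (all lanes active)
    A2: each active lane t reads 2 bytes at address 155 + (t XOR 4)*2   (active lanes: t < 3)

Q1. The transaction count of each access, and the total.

A1: 8 transactions
A2: 1 transaction

Answer: 8,1; total 9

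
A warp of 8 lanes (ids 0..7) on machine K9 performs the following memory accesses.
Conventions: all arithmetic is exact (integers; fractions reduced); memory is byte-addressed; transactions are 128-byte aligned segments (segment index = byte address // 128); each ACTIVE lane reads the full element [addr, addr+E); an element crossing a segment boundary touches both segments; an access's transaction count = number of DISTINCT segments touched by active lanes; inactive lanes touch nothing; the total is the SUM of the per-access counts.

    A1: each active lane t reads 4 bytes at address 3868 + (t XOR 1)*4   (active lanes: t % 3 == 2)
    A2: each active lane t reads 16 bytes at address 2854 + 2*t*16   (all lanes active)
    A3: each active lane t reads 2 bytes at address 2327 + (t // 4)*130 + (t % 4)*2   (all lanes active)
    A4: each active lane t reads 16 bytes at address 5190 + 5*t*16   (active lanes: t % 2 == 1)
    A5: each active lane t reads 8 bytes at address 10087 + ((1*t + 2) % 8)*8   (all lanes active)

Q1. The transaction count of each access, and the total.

A1: 1 transaction
A2: 3 transactions
A3: 2 transactions
A4: 5 transactions
A5: 2 transactions

Answer: 1,3,2,5,2; total 13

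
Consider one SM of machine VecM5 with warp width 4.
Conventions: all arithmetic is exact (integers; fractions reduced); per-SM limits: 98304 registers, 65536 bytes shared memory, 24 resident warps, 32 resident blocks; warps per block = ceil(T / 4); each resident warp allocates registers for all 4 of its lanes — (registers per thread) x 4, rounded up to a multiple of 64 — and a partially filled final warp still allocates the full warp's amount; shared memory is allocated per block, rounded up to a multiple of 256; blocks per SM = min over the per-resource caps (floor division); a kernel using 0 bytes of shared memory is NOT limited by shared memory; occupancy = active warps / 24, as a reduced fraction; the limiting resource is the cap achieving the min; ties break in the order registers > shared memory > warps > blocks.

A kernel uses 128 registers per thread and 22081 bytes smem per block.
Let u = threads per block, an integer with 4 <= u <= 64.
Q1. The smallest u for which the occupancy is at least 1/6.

Answer: u = 5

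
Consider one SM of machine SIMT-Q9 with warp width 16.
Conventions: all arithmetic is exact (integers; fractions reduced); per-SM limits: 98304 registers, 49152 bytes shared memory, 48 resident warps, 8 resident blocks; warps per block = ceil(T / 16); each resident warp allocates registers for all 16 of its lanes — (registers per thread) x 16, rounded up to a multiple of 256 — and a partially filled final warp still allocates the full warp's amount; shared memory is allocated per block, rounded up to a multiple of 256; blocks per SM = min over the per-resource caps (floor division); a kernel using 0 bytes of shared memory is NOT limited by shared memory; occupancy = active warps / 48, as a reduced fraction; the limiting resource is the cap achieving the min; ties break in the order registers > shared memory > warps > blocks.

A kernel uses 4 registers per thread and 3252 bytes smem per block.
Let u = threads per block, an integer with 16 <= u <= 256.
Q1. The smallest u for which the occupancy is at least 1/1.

Answer: u = 81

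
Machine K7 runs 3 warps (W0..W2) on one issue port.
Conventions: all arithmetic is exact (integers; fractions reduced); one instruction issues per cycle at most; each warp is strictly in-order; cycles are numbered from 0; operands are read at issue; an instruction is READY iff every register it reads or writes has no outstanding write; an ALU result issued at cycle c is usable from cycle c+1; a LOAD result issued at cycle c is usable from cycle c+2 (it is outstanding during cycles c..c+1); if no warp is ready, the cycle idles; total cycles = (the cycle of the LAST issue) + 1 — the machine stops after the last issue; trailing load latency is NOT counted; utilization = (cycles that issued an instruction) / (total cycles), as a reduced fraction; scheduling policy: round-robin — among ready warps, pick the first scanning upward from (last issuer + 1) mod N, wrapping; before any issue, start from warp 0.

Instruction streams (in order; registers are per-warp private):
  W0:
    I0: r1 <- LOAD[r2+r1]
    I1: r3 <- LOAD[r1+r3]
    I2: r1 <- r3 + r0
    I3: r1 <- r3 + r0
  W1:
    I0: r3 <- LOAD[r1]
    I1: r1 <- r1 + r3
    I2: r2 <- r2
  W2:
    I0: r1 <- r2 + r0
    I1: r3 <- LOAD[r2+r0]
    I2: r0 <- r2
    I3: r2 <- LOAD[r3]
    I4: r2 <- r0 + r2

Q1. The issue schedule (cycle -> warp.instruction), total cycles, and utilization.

cycle 0: W0.I0
cycle 1: W1.I0
cycle 2: W2.I0
cycle 3: W0.I1
cycle 4: W1.I1
cycle 5: W2.I1
cycle 6: W0.I2
cycle 7: W1.I2
cycle 8: W2.I2
cycle 9: W0.I3
cycle 10: W2.I3
cycle 11: idle
cycle 12: W2.I4

Answer: 13 cycles, utilization 12/13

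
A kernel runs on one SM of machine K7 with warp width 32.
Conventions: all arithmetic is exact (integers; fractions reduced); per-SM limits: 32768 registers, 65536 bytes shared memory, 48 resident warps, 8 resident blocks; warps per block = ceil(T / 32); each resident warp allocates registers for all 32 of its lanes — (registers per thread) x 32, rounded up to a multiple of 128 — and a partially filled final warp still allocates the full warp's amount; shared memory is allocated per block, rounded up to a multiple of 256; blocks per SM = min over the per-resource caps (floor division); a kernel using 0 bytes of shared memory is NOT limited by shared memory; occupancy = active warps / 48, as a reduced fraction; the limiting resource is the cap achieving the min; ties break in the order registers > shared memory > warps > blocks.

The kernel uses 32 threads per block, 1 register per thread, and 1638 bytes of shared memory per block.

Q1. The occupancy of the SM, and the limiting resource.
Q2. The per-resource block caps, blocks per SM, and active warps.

Answer: occupancy 1/6, limited by blocks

registers: 256 blocks
shared memory: 36 blocks
warps: 48 blocks
blocks: 8 blocks

Answer: 8 blocks, 8 active warps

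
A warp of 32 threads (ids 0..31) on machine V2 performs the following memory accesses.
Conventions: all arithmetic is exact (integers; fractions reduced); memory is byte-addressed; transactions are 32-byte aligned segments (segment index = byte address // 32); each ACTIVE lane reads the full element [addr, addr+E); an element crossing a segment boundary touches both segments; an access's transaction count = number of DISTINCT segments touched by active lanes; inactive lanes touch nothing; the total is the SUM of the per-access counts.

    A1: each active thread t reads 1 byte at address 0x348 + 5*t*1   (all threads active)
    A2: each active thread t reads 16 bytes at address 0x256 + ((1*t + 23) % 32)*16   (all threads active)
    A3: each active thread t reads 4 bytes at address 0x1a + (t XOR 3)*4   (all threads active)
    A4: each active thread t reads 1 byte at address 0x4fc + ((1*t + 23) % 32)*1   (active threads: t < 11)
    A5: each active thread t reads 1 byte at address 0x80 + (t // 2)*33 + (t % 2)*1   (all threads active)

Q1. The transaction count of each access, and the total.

A1: 6 transactions
A2: 17 transactions
A3: 5 transactions
A4: 2 transactions
A5: 16 transactions

Answer: 6,17,5,2,16; total 46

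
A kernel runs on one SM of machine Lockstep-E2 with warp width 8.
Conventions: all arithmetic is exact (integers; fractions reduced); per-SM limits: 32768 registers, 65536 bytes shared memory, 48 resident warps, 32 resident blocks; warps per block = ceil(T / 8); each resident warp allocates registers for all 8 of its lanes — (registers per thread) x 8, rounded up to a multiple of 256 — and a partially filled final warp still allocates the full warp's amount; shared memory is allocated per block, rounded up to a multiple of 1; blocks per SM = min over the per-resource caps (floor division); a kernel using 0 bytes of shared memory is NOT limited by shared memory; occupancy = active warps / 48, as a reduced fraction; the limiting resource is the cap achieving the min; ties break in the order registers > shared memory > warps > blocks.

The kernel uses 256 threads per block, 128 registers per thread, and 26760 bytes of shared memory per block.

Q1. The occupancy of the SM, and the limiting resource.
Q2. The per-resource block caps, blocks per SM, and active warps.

Answer: occupancy 2/3, limited by registers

registers: 1 block
shared memory: 2 blocks
warps: 1 block
blocks: 32 blocks

Answer: 1 block, 32 active warps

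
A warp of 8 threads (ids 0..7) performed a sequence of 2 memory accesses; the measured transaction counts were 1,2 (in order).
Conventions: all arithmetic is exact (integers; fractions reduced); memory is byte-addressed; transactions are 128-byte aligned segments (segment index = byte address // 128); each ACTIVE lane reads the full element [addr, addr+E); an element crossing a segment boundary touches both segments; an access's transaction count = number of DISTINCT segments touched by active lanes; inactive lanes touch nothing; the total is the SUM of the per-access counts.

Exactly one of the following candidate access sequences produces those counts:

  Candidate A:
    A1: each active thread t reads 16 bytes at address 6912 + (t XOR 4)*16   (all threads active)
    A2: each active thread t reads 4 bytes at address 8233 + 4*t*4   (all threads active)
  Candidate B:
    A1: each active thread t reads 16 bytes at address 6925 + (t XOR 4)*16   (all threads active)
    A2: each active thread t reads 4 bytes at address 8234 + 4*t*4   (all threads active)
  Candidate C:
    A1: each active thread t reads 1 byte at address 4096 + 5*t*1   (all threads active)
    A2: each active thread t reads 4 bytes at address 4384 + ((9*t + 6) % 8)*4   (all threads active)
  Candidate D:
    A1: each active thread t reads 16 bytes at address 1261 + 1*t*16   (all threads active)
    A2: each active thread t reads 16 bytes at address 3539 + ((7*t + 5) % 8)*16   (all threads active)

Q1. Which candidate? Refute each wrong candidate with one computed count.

B: A1 gives 2 transactions, not 1
C: A2 gives 1 transaction, not 2
D: A1 gives 2 transactions, not 1
A: all counts match (1,2)

Answer: A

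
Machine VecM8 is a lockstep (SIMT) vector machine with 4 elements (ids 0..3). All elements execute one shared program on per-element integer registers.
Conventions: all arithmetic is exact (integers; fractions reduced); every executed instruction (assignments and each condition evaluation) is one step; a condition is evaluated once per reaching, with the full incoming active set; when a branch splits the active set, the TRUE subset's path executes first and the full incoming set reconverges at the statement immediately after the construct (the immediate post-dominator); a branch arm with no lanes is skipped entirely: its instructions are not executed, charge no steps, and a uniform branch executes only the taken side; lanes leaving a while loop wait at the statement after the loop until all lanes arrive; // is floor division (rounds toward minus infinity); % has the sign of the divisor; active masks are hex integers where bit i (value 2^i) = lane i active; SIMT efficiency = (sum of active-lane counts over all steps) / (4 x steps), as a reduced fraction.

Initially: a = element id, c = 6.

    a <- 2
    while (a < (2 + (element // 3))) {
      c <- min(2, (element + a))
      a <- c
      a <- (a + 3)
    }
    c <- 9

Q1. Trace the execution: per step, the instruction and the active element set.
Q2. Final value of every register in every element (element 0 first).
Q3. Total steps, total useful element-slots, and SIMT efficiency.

step 0: a <- 2                       0xf
step 1: eval (a < (2 + (element // 3))) 0xf
step 2: c <- min(2, (element + a))   0x8
step 3: a <- c                       0x8
step 4: a <- (a + 3)                 0x8
step 5: eval (a < (2 + (element // 3))) 0x8
step 6: c <- 9                       0xf

Answer: 7 steps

a: 2,2,2,5
c: 9,9,9,9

steps = 7; useful = 16; efficiency = 16/28 = 4/7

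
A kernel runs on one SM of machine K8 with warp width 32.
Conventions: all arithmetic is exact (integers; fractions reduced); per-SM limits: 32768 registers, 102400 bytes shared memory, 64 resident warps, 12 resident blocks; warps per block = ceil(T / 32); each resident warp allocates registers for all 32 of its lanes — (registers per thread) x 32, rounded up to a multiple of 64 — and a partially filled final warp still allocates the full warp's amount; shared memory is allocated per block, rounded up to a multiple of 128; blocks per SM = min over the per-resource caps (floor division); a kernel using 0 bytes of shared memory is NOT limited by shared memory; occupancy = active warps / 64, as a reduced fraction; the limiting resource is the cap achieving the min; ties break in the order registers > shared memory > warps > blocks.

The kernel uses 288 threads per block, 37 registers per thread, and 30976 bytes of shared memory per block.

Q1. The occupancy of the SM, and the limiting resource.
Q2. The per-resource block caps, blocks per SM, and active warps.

Answer: occupancy 9/32, limited by registers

registers: 2 blocks
shared memory: 3 blocks
warps: 7 blocks
blocks: 12 blocks

Answer: 2 blocks, 18 active warps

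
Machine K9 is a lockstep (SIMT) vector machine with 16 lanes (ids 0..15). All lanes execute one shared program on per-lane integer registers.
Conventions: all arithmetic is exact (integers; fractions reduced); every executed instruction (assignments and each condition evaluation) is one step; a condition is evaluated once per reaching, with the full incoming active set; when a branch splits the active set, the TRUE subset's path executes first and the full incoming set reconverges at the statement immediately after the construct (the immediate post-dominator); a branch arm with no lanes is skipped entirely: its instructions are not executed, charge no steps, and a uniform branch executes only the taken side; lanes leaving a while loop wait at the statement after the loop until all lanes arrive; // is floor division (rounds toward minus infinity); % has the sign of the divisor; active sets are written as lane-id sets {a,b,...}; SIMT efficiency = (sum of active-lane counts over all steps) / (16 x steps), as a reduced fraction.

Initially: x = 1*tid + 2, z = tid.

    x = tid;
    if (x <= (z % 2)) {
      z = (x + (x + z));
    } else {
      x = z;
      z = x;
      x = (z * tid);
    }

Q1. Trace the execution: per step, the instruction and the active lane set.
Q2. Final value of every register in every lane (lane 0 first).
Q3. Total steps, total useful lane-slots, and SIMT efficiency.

step 0: x <- tid                     {0,1,2,3,4,5,6,7,8,9,10,11,12,13,14,15}
step 1: eval (x <= (z % 2))          {0,1,2,3,4,5,6,7,8,9,10,11,12,13,14,15}
step 2: z <- (x + (x + z))           {0,1}
step 3: x <- z                       {2,3,4,5,6,7,8,9,10,11,12,13,14,15}
step 4: z <- x                       {2,3,4,5,6,7,8,9,10,11,12,13,14,15}
step 5: x <- (z * tid)               {2,3,4,5,6,7,8,9,10,11,12,13,14,15}

Answer: 6 steps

x: 0,1,4,9,16,25,36,49,64,81,100,121,144,169,196,225
z: 0,3,2,3,4,5,6,7,8,9,10,11,12,13,14,15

steps = 6; useful = 76; efficiency = 76/96 = 19/24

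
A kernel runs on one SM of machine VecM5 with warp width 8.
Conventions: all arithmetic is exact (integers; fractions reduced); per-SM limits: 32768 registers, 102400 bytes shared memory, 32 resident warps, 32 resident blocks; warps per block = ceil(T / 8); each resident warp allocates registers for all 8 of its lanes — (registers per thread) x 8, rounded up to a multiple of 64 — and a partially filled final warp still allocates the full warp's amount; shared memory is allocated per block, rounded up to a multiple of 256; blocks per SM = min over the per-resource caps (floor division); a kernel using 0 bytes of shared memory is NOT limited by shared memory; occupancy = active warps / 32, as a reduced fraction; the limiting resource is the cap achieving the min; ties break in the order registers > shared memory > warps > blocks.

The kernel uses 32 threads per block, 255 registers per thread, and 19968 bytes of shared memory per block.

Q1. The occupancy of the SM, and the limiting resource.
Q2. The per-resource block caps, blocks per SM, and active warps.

Answer: occupancy 1/2, limited by registers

registers: 4 blocks
shared memory: 5 blocks
warps: 8 blocks
blocks: 32 blocks

Answer: 4 blocks, 16 active warps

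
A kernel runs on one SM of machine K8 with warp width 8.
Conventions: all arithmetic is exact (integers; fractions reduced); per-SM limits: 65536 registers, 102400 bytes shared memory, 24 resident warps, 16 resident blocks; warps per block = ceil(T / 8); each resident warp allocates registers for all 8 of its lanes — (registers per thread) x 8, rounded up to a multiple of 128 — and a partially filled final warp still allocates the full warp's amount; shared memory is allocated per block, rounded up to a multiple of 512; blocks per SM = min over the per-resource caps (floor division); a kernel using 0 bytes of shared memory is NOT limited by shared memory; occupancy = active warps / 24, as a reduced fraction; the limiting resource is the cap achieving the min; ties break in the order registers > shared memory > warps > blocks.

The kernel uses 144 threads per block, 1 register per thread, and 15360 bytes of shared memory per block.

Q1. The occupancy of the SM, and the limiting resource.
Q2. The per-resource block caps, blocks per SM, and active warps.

Answer: occupancy 3/4, limited by warps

registers: 28 blocks
shared memory: 6 blocks
warps: 1 block
blocks: 16 blocks

Answer: 1 block, 18 active warps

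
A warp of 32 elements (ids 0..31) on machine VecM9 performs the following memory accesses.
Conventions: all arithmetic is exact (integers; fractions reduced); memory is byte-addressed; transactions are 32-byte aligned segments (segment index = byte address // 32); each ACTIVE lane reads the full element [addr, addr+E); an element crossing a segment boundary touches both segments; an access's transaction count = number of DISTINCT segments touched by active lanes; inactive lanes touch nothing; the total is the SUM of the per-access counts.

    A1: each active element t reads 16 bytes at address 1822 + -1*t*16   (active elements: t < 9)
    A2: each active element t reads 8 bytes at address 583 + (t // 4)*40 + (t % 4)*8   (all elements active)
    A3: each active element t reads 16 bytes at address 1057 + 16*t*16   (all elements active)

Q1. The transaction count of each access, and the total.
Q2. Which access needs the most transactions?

A1: 6 transactions
A2: 10 transactions
A3: 32 transactions

Answer: 6,10,32; total 48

Answer: A3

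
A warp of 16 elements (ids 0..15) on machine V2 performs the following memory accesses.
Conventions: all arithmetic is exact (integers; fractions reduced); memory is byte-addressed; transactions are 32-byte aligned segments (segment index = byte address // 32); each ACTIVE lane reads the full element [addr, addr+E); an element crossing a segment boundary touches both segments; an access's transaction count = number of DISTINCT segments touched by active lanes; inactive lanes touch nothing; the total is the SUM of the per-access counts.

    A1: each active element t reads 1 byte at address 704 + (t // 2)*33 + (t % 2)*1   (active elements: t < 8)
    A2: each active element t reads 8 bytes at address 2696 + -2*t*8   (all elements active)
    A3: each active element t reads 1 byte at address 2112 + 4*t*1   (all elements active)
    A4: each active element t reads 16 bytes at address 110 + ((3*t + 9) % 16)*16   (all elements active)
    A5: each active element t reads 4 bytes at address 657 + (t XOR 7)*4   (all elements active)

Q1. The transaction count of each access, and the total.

A1: 4 transactions
A2: 9 transactions
A3: 2 transactions
A4: 9 transactions
A5: 3 transactions

Answer: 4,9,2,9,3; total 27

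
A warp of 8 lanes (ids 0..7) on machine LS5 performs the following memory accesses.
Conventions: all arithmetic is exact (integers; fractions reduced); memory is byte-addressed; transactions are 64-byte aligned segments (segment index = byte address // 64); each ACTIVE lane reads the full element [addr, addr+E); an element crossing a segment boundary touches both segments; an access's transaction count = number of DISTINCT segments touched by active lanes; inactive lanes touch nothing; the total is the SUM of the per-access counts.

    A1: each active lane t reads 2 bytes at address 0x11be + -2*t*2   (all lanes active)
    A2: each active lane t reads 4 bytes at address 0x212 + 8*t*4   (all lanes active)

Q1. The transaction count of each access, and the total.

A1: 1 transaction
A2: 4 transactions

Answer: 1,4; total 5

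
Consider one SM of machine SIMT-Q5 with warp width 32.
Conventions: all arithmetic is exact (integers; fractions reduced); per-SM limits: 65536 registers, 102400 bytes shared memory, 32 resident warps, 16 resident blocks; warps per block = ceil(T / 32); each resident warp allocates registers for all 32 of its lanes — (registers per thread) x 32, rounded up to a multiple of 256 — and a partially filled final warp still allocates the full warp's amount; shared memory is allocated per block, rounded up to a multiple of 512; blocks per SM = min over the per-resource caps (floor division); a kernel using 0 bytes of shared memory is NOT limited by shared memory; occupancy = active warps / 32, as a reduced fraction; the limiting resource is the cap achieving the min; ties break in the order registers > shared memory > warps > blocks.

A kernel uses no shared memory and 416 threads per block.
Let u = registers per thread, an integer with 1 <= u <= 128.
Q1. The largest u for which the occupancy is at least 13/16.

Answer: u = 72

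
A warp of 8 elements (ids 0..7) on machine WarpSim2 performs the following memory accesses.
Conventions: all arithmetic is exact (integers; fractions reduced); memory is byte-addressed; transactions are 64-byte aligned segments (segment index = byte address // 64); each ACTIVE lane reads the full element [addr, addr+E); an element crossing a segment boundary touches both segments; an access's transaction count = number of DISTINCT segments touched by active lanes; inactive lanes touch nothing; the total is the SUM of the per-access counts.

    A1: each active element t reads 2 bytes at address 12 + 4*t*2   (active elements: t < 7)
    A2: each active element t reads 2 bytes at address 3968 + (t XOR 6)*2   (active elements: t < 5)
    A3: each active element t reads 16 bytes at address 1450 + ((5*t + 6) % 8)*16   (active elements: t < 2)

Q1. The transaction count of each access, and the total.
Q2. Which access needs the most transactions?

A1: 1 transaction
A2: 1 transaction
A3: 2 transactions

Answer: 1,1,2; total 4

Answer: A3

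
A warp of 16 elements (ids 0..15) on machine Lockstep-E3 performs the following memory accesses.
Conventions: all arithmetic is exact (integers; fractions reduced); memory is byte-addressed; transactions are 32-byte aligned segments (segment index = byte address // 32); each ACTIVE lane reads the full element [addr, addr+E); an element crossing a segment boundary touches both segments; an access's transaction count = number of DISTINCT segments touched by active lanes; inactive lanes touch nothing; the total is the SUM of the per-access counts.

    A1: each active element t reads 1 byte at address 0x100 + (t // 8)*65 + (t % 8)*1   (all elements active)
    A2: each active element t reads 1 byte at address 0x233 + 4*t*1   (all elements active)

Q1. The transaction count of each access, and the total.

A1: 2 transactions
A2: 3 transactions

Answer: 2,3; total 5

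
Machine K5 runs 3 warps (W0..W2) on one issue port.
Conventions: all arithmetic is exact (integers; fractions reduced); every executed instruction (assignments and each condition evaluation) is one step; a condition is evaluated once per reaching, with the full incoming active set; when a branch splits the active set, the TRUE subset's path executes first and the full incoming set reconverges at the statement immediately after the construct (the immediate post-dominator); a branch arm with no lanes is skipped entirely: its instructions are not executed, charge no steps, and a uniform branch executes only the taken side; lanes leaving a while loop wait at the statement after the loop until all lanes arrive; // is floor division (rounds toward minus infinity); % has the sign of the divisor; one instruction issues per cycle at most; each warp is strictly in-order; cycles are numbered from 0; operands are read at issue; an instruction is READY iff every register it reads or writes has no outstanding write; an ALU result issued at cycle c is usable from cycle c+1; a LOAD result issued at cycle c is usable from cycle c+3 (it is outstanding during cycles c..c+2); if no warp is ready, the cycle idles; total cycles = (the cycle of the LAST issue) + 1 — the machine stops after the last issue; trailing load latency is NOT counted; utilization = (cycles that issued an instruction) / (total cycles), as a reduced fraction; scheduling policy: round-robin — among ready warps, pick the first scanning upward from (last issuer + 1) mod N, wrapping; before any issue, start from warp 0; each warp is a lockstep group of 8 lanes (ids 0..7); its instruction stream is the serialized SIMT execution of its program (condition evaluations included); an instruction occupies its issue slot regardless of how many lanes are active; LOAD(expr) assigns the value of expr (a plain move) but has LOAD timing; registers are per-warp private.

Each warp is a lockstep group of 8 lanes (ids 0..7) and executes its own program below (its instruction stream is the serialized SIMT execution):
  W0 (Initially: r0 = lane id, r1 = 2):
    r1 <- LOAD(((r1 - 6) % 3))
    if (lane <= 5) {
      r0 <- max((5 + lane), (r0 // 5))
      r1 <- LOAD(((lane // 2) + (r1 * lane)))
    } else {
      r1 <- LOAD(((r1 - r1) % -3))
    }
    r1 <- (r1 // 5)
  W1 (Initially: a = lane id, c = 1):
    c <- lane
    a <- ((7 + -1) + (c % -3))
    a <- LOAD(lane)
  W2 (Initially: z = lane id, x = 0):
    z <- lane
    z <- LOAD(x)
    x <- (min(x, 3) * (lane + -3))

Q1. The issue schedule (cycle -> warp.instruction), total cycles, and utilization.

cycle 0: W0.I0
cycle 1: W1.I0
cycle 2: W2.I0
cycle 3: W0.I1
cycle 4: W1.I1
cycle 5: W2.I1
cycle 6: W0.I2
cycle 7: W1.I2
cycle 8: W2.I2
cycle 9: W0.I3
cycle 10: idle
cycle 11: idle
cycle 12: W0.I4
cycle 13: idle
cycle 14: idle
cycle 15: W0.I5

Answer: 16 cycles, utilization 3/4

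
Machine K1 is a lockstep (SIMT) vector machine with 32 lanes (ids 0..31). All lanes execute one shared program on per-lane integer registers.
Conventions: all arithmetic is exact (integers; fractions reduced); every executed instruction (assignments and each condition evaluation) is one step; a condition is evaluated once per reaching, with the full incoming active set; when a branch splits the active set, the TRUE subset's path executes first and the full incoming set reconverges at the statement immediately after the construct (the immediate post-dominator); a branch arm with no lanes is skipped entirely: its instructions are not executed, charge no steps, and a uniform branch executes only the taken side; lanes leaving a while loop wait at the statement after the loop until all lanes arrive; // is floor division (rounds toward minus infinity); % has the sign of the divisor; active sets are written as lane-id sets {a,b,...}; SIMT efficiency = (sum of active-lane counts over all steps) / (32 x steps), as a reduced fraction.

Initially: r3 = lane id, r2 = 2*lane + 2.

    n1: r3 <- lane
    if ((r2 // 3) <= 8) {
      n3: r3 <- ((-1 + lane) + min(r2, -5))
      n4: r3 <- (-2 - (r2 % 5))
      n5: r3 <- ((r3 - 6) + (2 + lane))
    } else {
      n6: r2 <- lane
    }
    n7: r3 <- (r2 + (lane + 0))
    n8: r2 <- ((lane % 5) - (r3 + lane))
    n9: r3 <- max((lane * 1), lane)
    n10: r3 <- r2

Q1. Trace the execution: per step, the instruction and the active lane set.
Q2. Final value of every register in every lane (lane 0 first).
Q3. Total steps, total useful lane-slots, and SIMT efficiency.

step 0: r3 <- lane                   {0,1,2,3,4,5,6,7,8,9,10,11,12,13,14,15,16,17,18,19,20,21,22,23,24,25,26,27,28,29,30,31}
step 1: eval ((r2 // 3) <= 8)        {0,1,2,3,4,5,6,7,8,9,10,11,12,13,14,15,16,17,18,19,20,21,22,23,24,25,26,27,28,29,30,31}
step 2: r3 <- ((-1 + lane) + min(r2, -5)) {0,1,2,3,4,5,6,7,8,9,10,11,12}
step 3: r3 <- (-2 - (r2 % 5))        {0,1,2,3,4,5,6,7,8,9,10,11,12}
step 4: r3 <- ((r3 - 6) + (2 + lane)) {0,1,2,3,4,5,6,7,8,9,10,11,12}
step 5: r2 <- lane                   {13,14,15,16,17,18,19,20,21,22,23,24,25,26,27,28,29,30,31}
step 6: r3 <- (r2 + (lane + 0))      {0,1,2,3,4,5,6,7,8,9,10,11,12,13,14,15,16,17,18,19,20,21,22,23,24,25,26,27,28,29,30,31}
step 7: r2 <- ((lane % 5) - (r3 + lane)) {0,1,2,3,4,5,6,7,8,9,10,11,12,13,14,15,16,17,18,19,20,21,22,23,24,25,26,27,28,29,30,31}
step 8: r3 <- max((lane * 1), lane)  {0,1,2,3,4,5,6,7,8,9,10,11,12,13,14,15,16,17,18,19,20,21,22,23,24,25,26,27,28,29,30,31}
step 9: r3 <- r2                     {0,1,2,3,4,5,6,7,8,9,10,11,12,13,14,15,16,17,18,19,20,21,22,23,24,25,26,27,28,29,30,31}

Answer: 10 steps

r3: -2,-5,-8,-11,-14,-22,-25,-28,-31,-34,-42,-45,-48,-36,-38,-45,-47,-49,-51,-53,-60,-62,-64,-66,-68,-75,-77,-79,-81,-83,-90,-92
r2: -2,-5,-8,-11,-14,-22,-25,-28,-31,-34,-42,-45,-48,-36,-38,-45,-47,-49,-51,-53,-60,-62,-64,-66,-68,-75,-77,-79,-81,-83,-90,-92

steps = 10; useful = 250; efficiency = 250/320 = 25/32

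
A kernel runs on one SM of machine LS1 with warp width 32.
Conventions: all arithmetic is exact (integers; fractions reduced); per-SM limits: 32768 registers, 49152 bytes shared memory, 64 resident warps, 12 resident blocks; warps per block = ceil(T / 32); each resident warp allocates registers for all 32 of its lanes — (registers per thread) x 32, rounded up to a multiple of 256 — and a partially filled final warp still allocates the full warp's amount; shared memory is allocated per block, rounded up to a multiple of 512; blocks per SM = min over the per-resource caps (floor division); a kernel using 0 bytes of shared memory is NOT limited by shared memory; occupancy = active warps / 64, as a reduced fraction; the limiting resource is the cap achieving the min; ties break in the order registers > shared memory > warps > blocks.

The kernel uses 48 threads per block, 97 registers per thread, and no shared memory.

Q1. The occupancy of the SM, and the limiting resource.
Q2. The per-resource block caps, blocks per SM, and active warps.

Answer: occupancy 1/8, limited by registers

registers: 4 blocks
shared memory: no limit (kernel uses none)
warps: 32 blocks
blocks: 12 blocks

Answer: 4 blocks, 8 active warps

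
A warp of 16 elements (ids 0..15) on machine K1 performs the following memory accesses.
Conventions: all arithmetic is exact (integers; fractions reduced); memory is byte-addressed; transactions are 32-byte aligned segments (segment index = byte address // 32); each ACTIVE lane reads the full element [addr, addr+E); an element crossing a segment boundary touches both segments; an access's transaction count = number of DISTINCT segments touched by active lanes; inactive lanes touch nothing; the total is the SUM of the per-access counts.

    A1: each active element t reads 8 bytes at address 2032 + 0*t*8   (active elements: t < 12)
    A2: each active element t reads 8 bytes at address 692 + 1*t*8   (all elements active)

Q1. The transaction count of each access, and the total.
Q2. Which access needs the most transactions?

A1: 1 transaction
A2: 5 transactions

Answer: 1,5; total 6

Answer: A2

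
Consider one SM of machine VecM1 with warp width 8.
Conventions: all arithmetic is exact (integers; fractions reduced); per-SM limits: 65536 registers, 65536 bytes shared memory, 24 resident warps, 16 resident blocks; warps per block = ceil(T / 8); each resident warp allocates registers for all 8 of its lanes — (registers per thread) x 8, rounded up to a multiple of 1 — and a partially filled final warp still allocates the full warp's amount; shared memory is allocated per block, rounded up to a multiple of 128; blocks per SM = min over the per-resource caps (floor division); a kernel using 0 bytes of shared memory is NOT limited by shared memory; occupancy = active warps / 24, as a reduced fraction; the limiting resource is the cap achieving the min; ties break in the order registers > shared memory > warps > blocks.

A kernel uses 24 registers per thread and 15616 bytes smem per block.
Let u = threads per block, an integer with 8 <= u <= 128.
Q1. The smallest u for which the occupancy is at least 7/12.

Answer: u = 25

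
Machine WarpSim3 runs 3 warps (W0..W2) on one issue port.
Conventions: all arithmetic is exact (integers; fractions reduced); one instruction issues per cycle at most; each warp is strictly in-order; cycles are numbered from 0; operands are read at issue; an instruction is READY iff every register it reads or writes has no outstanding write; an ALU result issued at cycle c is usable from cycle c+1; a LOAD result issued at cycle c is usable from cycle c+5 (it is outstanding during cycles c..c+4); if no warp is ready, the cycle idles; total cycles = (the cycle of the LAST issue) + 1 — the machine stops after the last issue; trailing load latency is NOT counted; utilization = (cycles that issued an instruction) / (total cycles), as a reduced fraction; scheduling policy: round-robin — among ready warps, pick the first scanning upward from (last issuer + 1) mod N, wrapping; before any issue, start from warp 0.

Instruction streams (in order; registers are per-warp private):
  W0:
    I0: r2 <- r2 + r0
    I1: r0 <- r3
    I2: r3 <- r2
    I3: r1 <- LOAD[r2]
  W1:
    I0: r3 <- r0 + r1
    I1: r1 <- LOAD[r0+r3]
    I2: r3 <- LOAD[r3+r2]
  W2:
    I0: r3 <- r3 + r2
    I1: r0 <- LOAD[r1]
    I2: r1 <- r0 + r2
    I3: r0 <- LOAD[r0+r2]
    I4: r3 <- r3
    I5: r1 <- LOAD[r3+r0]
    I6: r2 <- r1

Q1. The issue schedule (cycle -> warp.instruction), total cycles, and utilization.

cycle 0: W0.I0
cycle 1: W1.I0
cycle 2: W2.I0
cycle 3: W0.I1
cycle 4: W1.I1
cycle 5: W2.I1
cycle 6: W0.I2
cycle 7: W1.I2
cycle 8: W0.I3
cycle 9: idle
cycle 10: W2.I2
cycle 11: W2.I3
cycle 12: W2.I4
cycle 13: idle
cycle 14: idle
cycle 15: idle
cycle 16: W2.I5
cycle 17: idle
cycle 18: idle
cycle 19: idle
cycle 20: idle
cycle 21: W2.I6

Answer: 22 cycles, utilization 7/11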